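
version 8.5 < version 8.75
True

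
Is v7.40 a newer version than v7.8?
Yes. Version numbers are compared segment by segment as integers, not as decimals: minor version 40 > 8, so v7.40 > v7.8 (even though the decimal 7.40 < 7.8).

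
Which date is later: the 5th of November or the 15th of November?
the 15th of November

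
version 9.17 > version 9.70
False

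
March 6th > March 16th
False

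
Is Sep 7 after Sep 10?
No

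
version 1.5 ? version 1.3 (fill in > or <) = >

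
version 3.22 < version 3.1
False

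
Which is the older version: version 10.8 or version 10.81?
version 10.8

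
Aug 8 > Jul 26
True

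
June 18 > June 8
True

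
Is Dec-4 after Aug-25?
Yes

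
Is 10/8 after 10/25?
No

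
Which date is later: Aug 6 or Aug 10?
Aug 10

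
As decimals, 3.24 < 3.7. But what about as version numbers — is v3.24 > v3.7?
True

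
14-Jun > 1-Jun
True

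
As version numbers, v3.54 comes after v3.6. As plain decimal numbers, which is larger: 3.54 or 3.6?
3.6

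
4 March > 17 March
False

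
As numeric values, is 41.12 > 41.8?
False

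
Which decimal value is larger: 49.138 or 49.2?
49.2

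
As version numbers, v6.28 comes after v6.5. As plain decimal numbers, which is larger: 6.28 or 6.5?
6.5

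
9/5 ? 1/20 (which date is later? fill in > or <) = >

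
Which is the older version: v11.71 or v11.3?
v11.3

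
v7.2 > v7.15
False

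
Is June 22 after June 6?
Yes. Day 22 comes after day 6 in June — this is a date comparison, not a decimal one (the decimal 6.22 would be smaller than 6.6).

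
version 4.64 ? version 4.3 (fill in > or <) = >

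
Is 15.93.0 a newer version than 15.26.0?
Yes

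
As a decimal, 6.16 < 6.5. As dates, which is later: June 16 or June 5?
June 16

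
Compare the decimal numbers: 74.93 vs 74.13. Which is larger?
74.93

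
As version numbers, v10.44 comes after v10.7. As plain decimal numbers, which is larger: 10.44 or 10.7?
10.7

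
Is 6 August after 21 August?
No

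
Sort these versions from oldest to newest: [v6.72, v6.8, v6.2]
[v6.2, v6.8, v6.72]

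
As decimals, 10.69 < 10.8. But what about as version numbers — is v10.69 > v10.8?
True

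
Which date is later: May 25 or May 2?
May 25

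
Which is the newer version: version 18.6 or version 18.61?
version 18.61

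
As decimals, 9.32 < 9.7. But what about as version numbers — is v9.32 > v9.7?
True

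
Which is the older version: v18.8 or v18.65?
v18.8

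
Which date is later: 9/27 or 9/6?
9/27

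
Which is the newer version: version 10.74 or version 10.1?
version 10.74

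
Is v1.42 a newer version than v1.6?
Yes. Version numbers are compared segment by segment as integers, not as decimals: minor version 42 > 6, so v1.42 > v1.6 (even though the decimal 1.42 < 1.6).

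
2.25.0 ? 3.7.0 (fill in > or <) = <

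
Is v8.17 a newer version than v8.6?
Yes. Version numbers are compared segment by segment as integers, not as decimals: minor version 17 > 6, so v8.17 > v8.6 (even though the decimal 8.17 < 8.6).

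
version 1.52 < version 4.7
True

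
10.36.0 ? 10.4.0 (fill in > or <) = >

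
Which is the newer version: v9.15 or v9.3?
v9.15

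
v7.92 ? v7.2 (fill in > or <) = >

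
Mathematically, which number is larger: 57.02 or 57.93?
57.93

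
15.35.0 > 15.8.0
True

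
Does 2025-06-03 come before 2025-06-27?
Yes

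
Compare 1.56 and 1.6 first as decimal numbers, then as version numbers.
As decimals: 1.56 < 1.6. As versions: v1.56 > v1.6 (minor version 56 > 6).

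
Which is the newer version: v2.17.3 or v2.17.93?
v2.17.93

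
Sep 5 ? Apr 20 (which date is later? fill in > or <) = >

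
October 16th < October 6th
False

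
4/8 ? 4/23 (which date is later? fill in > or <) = <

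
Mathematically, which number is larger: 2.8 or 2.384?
2.8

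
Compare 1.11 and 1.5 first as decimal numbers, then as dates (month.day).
As decimals: 1.11 < 1.5. As dates: 1/11 is later than 1/5 (day 11 > day 5).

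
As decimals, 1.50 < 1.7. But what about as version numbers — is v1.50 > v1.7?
True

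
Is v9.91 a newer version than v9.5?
Yes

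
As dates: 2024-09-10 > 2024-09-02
True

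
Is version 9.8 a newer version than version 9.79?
No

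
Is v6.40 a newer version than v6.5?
Yes. Version numbers are compared segment by segment as integers, not as decimals: minor version 40 > 5, so v6.40 > v6.5 (even though the decimal 6.40 < 6.5).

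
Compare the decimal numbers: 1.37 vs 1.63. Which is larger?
1.63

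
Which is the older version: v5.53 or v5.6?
v5.6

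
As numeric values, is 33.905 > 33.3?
True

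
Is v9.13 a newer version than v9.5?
Yes. Version numbers are compared segment by segment as integers, not as decimals: minor version 13 > 5, so v9.13 > v9.5 (even though the decimal 9.13 < 9.5).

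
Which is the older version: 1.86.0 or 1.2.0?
1.2.0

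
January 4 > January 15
False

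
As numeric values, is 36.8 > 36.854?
False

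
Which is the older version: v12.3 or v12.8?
v12.3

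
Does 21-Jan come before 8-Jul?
Yes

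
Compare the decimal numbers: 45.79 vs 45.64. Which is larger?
45.79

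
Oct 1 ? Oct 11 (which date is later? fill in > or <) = <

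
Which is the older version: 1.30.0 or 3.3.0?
1.30.0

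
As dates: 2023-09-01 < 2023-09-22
True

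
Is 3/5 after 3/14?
No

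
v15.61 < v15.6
False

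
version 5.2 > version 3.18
True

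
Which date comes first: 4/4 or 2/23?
2/23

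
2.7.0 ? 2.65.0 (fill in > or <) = <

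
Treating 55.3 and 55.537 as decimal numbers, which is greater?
55.537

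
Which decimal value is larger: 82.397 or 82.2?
82.397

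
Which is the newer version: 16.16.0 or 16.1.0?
16.16.0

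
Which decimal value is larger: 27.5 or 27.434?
27.5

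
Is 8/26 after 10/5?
No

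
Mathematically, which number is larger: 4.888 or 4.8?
4.888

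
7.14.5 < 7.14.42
True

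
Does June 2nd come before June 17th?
Yes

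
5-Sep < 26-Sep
True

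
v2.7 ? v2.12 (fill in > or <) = <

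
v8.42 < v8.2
False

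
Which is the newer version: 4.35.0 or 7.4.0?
7.4.0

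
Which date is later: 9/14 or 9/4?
9/14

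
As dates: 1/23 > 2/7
False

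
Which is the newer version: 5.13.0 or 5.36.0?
5.36.0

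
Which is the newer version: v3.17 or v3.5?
v3.17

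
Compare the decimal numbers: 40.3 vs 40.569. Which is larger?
40.569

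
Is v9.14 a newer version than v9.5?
Yes. Version numbers are compared segment by segment as integers, not as decimals: minor version 14 > 5, so v9.14 > v9.5 (even though the decimal 9.14 < 9.5).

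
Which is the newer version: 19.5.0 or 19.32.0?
19.32.0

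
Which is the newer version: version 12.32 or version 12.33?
version 12.33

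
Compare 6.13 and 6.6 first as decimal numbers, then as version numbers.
As decimals: 6.13 < 6.6. As versions: v6.13 > v6.6 (minor version 13 > 6).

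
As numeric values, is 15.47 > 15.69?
False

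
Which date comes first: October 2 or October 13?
October 2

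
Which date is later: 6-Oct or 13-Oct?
13-Oct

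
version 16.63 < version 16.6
False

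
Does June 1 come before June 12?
Yes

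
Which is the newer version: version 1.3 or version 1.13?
version 1.13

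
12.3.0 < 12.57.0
True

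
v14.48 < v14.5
False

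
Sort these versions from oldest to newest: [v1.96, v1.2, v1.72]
[v1.2, v1.72, v1.96]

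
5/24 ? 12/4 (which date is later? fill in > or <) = <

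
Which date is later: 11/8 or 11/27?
11/27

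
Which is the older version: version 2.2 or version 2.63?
version 2.2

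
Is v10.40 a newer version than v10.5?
Yes. Version numbers are compared segment by segment as integers, not as decimals: minor version 40 > 5, so v10.40 > v10.5 (even though the decimal 10.40 < 10.5).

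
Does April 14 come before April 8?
No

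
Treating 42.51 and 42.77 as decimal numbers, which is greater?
42.77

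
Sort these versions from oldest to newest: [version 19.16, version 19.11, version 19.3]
[version 19.3, version 19.11, version 19.16]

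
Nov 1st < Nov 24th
True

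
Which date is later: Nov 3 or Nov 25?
Nov 25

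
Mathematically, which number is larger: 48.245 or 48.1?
48.245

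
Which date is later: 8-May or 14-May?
14-May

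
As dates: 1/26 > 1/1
True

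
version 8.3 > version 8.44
False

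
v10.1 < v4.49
False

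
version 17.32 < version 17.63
True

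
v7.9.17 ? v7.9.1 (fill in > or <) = >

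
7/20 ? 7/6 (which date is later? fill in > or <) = >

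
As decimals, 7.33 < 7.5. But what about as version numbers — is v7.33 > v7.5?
True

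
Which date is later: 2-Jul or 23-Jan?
2-Jul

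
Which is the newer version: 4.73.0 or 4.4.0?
4.73.0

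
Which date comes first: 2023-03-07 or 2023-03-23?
2023-03-07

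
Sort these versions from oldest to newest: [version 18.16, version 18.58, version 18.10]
[version 18.10, version 18.16, version 18.58]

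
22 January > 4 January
True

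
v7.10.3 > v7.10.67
False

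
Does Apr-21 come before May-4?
Yes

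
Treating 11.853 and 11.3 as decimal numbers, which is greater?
11.853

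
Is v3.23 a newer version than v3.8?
Yes. Version numbers are compared segment by segment as integers, not as decimals: minor version 23 > 8, so v3.23 > v3.8 (even though the decimal 3.23 < 3.8).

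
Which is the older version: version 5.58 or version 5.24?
version 5.24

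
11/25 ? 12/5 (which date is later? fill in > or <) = <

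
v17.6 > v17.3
True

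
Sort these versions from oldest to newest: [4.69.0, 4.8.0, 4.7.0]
[4.7.0, 4.8.0, 4.69.0]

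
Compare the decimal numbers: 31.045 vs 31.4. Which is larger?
31.4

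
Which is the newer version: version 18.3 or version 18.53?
version 18.53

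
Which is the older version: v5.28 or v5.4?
v5.4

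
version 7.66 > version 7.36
True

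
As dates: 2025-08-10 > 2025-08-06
True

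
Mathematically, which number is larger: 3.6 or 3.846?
3.846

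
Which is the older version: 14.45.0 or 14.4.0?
14.4.0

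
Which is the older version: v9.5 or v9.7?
v9.5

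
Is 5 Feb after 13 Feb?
No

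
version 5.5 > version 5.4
True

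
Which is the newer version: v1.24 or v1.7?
v1.24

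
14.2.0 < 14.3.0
True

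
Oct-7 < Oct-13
True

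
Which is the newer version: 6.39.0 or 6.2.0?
6.39.0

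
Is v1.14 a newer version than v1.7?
Yes. Version numbers are compared segment by segment as integers, not as decimals: minor version 14 > 7, so v1.14 > v1.7 (even though the decimal 1.14 < 1.7).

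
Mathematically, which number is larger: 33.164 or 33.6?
33.6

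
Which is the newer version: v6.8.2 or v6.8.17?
v6.8.17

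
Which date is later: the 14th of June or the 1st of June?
the 14th of June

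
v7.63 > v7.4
True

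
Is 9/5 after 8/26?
Yes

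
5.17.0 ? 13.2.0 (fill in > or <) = <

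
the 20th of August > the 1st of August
True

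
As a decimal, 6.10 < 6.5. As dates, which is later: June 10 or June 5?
June 10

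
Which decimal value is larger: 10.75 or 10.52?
10.75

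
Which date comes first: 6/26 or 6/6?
6/6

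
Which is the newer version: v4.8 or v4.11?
v4.11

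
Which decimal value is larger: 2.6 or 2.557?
2.6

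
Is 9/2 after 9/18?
No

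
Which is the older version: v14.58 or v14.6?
v14.6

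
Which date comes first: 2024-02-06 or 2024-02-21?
2024-02-06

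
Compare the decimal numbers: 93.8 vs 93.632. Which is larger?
93.8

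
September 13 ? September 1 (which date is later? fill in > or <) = >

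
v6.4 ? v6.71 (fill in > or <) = <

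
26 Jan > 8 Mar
False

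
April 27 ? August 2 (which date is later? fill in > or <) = <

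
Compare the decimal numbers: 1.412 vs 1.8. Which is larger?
1.8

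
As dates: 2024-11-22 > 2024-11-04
True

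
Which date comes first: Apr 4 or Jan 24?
Jan 24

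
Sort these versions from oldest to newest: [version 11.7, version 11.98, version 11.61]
[version 11.7, version 11.61, version 11.98]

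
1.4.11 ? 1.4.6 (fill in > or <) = >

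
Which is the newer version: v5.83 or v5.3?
v5.83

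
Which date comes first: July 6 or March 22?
March 22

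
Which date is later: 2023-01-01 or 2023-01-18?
2023-01-18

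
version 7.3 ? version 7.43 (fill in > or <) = <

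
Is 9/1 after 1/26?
Yes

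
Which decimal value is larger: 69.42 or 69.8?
69.8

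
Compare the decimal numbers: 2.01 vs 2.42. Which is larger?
2.42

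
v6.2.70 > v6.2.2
True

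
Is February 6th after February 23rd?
No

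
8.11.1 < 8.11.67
True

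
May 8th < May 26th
True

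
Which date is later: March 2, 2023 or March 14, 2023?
March 14, 2023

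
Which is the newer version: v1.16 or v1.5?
v1.16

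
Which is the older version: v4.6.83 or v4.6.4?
v4.6.4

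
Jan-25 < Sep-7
True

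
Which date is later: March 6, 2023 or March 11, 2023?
March 11, 2023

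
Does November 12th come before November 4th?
No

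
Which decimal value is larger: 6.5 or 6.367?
6.5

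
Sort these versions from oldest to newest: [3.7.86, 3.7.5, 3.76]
[3.7.5, 3.7.86, 3.76]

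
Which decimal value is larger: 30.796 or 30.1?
30.796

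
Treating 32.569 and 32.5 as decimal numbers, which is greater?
32.569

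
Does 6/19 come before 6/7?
No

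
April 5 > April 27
False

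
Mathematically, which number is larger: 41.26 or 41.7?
41.7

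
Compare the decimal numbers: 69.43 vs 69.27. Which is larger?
69.43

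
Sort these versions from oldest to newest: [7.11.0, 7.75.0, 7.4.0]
[7.4.0, 7.11.0, 7.75.0]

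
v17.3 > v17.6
False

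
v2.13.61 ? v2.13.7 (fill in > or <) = >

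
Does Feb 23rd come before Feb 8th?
No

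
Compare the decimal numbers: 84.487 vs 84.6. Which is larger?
84.6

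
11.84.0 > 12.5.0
False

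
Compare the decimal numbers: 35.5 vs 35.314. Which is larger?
35.5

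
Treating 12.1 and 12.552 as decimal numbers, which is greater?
12.552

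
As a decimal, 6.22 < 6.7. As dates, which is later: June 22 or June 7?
June 22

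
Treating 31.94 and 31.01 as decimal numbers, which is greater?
31.94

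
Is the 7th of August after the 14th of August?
No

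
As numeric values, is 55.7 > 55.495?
True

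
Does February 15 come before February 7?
No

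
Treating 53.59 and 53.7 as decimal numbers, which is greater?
53.7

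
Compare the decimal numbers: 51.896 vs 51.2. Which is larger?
51.896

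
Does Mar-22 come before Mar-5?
No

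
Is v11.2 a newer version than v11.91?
No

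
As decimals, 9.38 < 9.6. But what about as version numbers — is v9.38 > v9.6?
True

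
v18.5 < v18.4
False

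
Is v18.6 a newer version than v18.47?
No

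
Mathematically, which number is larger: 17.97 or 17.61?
17.97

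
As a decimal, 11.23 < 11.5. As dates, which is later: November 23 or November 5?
November 23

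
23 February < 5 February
False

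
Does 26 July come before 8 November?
Yes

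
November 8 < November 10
True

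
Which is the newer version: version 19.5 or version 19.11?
version 19.11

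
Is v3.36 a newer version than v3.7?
Yes. Version numbers are compared segment by segment as integers, not as decimals: minor version 36 > 7, so v3.36 > v3.7 (even though the decimal 3.36 < 3.7).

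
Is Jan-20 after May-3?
No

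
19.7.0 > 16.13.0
True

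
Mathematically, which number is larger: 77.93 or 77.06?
77.93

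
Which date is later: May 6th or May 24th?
May 24th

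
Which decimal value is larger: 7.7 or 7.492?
7.7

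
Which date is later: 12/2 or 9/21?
12/2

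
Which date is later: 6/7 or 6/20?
6/20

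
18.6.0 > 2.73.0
True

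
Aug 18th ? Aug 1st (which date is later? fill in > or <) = >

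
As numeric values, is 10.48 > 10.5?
False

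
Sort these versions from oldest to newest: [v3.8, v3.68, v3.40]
[v3.8, v3.40, v3.68]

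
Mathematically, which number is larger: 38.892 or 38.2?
38.892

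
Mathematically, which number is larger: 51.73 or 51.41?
51.73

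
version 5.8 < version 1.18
False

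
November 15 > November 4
True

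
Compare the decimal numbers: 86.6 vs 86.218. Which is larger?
86.6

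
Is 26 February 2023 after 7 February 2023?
Yes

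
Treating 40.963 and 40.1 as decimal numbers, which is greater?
40.963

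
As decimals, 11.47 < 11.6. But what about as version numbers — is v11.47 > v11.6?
True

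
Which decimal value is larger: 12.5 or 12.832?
12.832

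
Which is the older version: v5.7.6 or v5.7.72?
v5.7.6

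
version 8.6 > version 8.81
False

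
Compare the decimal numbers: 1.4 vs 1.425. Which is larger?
1.425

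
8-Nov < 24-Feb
False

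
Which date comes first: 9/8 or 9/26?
9/8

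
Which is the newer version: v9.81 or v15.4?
v15.4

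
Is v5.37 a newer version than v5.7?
Yes. Version numbers are compared segment by segment as integers, not as decimals: minor version 37 > 7, so v5.37 > v5.7 (even though the decimal 5.37 < 5.7).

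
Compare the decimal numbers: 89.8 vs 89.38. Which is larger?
89.8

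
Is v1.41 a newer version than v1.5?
Yes. Version numbers are compared segment by segment as integers, not as decimals: minor version 41 > 5, so v1.41 > v1.5 (even though the decimal 1.41 < 1.5).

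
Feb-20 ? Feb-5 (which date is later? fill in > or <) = >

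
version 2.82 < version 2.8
False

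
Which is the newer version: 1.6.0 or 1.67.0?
1.67.0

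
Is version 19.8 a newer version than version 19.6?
Yes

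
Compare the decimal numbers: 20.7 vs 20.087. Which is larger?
20.7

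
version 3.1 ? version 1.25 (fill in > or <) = >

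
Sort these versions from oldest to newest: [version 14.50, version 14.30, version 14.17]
[version 14.17, version 14.30, version 14.50]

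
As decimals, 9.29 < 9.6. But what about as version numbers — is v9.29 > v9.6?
True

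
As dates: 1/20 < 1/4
False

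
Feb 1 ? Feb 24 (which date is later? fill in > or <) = <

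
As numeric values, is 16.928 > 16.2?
True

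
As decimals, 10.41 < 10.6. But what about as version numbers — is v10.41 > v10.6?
True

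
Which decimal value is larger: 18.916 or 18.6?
18.916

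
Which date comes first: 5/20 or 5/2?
5/2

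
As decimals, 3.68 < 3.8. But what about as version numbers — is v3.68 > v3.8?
True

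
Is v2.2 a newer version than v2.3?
No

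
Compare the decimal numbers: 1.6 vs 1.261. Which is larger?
1.6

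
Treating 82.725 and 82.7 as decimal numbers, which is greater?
82.725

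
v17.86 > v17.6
True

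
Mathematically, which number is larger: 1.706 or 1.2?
1.706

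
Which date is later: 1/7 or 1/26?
1/26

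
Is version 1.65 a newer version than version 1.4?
Yes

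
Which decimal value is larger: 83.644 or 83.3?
83.644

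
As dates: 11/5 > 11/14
False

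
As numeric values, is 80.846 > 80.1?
True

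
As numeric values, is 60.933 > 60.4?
True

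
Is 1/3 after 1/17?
No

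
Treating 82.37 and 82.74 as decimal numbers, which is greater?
82.74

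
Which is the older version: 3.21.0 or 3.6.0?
3.6.0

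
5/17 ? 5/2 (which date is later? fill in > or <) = >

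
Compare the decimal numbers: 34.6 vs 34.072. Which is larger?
34.6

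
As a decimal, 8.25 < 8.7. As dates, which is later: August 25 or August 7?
August 25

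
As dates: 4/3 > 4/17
False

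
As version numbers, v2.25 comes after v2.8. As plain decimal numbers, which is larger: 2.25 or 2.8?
2.8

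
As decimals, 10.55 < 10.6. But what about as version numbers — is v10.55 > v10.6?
True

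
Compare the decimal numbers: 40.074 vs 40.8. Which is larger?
40.8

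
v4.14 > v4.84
False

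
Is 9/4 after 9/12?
No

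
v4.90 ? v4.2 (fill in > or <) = >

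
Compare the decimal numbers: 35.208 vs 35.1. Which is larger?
35.208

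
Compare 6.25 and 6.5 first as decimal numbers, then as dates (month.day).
As decimals: 6.25 < 6.5. As dates: 6/25 is later than 6/5 (day 25 > day 5).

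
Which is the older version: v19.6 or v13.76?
v13.76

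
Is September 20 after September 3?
Yes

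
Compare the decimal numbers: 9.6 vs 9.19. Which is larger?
9.6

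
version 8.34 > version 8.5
True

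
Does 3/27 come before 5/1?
Yes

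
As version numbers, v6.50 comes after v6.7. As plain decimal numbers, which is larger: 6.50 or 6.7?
6.7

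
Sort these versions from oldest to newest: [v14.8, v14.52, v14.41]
[v14.8, v14.41, v14.52]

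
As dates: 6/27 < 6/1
False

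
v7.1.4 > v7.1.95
False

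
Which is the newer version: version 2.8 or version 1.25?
version 2.8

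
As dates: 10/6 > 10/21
False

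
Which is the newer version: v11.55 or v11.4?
v11.55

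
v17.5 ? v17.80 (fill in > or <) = <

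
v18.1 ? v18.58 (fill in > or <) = <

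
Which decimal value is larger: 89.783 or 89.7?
89.783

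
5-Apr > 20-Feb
True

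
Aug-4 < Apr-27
False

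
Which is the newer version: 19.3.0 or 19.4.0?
19.4.0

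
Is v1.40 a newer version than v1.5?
Yes. Version numbers are compared segment by segment as integers, not as decimals: minor version 40 > 5, so v1.40 > v1.5 (even though the decimal 1.40 < 1.5).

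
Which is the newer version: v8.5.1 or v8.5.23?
v8.5.23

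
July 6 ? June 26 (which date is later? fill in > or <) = >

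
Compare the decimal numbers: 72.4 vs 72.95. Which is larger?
72.95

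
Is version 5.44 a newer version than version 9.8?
No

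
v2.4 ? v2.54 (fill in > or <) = <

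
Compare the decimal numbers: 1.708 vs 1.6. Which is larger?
1.708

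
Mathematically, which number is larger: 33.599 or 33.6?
33.6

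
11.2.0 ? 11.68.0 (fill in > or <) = <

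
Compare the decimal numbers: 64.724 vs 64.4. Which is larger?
64.724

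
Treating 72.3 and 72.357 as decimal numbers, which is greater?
72.357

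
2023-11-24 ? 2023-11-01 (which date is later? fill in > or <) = >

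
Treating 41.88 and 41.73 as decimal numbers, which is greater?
41.88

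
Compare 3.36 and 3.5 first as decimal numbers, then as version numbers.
As decimals: 3.36 < 3.5. As versions: v3.36 > v3.5 (minor version 36 > 5).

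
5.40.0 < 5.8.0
False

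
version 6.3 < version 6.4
True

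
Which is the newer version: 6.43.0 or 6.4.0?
6.43.0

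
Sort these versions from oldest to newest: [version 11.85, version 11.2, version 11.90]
[version 11.2, version 11.85, version 11.90]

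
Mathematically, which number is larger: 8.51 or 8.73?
8.73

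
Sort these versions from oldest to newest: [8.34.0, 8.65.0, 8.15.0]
[8.15.0, 8.34.0, 8.65.0]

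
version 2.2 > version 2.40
False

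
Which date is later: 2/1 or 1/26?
2/1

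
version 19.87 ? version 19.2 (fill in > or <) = >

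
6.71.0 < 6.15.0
False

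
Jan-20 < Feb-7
True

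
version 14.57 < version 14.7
False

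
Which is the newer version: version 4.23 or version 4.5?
version 4.23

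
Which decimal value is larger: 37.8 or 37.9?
37.9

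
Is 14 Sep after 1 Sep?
Yes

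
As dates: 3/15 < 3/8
False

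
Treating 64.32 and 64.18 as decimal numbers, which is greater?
64.32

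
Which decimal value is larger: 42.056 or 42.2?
42.2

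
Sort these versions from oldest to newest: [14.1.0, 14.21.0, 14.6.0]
[14.1.0, 14.6.0, 14.21.0]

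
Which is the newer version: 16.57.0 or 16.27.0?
16.57.0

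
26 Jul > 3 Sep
False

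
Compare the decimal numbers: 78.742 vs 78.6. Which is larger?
78.742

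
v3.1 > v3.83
False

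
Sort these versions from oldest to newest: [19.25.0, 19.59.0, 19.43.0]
[19.25.0, 19.43.0, 19.59.0]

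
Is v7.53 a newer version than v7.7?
Yes. Version numbers are compared segment by segment as integers, not as decimals: minor version 53 > 7, so v7.53 > v7.7 (even though the decimal 7.53 < 7.7).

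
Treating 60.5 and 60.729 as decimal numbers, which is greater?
60.729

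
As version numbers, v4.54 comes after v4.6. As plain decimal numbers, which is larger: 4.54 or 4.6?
4.6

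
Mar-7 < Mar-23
True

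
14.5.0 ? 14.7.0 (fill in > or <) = <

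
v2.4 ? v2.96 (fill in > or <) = <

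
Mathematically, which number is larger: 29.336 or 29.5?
29.5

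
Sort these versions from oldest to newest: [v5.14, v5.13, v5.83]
[v5.13, v5.14, v5.83]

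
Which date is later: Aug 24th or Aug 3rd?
Aug 24th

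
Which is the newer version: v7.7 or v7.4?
v7.7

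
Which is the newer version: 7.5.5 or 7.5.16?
7.5.16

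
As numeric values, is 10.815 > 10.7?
True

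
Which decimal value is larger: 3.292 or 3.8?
3.8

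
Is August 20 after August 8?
Yes. Day 20 comes after day 8 in August — this is a date comparison, not a decimal one (the decimal 8.20 would be smaller than 8.8).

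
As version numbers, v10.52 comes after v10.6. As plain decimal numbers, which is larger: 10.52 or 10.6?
10.6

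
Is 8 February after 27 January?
Yes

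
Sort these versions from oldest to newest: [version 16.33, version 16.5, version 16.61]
[version 16.5, version 16.33, version 16.61]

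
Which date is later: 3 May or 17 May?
17 May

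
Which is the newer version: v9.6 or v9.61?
v9.61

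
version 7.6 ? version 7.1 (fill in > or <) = >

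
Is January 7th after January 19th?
No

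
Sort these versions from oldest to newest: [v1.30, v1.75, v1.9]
[v1.9, v1.30, v1.75]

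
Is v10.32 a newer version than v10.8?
Yes. Version numbers are compared segment by segment as integers, not as decimals: minor version 32 > 8, so v10.32 > v10.8 (even though the decimal 10.32 < 10.8).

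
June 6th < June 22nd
True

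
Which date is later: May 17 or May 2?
May 17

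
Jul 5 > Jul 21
False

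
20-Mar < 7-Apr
True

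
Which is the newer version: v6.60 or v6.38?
v6.60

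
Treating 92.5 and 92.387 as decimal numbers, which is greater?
92.5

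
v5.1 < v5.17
True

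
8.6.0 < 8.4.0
False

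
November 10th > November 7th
True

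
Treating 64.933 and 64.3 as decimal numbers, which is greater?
64.933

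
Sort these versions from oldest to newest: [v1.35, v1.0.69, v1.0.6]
[v1.0.6, v1.0.69, v1.35]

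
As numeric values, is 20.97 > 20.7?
True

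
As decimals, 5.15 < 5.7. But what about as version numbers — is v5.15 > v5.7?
True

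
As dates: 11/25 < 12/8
True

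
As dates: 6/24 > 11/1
False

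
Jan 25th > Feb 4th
False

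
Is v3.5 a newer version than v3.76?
No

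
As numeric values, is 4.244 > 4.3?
False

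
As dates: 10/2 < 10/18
True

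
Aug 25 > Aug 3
True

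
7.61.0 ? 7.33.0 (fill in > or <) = >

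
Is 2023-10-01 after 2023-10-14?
No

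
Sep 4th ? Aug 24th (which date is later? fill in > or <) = >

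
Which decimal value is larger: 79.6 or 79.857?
79.857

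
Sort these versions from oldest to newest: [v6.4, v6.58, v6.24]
[v6.4, v6.24, v6.58]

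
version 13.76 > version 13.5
True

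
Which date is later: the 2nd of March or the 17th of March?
the 17th of March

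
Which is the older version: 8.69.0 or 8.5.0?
8.5.0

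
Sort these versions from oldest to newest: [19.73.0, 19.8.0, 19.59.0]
[19.8.0, 19.59.0, 19.73.0]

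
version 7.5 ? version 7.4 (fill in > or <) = >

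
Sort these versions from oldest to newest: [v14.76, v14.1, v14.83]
[v14.1, v14.76, v14.83]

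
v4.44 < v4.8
False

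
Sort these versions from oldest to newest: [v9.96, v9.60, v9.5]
[v9.5, v9.60, v9.96]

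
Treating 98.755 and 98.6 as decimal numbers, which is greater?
98.755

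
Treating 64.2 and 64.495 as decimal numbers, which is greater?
64.495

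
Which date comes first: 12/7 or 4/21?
4/21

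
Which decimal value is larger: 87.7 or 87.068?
87.7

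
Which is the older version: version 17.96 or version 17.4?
version 17.4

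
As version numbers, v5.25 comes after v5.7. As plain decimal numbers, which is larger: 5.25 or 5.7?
5.7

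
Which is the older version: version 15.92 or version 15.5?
version 15.5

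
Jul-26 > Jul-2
True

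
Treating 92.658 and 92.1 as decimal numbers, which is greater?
92.658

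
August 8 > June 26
True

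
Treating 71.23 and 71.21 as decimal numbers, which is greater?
71.23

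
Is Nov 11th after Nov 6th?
Yes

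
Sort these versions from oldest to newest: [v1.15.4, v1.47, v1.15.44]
[v1.15.4, v1.15.44, v1.47]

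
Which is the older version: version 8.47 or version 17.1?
version 8.47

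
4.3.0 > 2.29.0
True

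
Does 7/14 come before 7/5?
No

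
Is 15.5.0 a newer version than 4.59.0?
Yes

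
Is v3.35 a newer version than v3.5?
Yes. Version numbers are compared segment by segment as integers, not as decimals: minor version 35 > 5, so v3.35 > v3.5 (even though the decimal 3.35 < 3.5).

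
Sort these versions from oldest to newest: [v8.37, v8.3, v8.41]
[v8.3, v8.37, v8.41]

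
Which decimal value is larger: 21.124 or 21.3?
21.3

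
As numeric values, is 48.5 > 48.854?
False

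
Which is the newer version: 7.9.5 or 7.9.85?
7.9.85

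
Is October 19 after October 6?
Yes. Day 19 comes after day 6 in October — this is a date comparison, not a decimal one (the decimal 10.19 would be smaller than 10.6).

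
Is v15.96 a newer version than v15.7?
Yes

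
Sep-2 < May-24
False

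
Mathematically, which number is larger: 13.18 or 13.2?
13.2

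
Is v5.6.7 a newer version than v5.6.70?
No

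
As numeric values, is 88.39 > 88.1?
True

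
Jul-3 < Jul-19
True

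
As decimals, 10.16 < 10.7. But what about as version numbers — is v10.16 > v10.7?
True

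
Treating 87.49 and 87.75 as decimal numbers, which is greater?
87.75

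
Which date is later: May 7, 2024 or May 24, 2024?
May 24, 2024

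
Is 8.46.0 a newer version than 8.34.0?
Yes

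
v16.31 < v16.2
False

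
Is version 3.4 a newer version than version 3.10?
No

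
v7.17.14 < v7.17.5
False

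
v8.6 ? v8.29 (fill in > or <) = <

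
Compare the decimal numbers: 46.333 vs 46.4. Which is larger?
46.4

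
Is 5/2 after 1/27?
Yes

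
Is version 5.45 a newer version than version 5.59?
No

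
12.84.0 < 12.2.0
False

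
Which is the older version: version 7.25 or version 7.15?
version 7.15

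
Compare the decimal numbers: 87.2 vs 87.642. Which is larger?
87.642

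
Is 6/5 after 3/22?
Yes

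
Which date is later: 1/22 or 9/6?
9/6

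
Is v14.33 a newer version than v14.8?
Yes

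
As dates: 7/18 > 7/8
True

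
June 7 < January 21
False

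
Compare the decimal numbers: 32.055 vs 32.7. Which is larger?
32.7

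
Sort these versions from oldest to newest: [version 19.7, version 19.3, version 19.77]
[version 19.3, version 19.7, version 19.77]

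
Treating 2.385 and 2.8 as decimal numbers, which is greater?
2.8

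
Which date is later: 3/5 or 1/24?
3/5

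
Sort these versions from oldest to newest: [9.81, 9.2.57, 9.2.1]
[9.2.1, 9.2.57, 9.81]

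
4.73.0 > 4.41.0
True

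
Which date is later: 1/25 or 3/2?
3/2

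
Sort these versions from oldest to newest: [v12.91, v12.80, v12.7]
[v12.7, v12.80, v12.91]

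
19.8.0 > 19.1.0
True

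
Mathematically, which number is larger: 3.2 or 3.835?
3.835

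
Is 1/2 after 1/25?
No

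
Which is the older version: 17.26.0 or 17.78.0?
17.26.0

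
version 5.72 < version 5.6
False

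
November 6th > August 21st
True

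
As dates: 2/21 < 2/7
False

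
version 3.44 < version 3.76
True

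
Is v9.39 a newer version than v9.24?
Yes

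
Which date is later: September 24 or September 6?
September 24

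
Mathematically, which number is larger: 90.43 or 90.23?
90.43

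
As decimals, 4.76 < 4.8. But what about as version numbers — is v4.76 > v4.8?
True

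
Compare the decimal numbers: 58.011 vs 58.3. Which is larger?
58.3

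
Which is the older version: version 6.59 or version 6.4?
version 6.4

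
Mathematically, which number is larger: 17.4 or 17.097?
17.4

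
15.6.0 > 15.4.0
True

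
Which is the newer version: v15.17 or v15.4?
v15.17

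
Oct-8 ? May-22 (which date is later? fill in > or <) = >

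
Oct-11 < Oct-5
False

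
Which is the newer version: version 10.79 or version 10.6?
version 10.79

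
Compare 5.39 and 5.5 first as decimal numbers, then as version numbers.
As decimals: 5.39 < 5.5. As versions: v5.39 > v5.5 (minor version 39 > 5).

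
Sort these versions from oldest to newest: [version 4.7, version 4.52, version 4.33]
[version 4.7, version 4.33, version 4.52]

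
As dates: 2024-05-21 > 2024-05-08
True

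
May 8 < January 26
False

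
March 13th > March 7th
True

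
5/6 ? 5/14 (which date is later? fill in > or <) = <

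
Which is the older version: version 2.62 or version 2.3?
version 2.3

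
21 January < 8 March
True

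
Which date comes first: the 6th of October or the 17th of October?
the 6th of October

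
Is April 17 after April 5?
Yes. Day 17 comes after day 5 in April — this is a date comparison, not a decimal one (the decimal 4.17 would be smaller than 4.5).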